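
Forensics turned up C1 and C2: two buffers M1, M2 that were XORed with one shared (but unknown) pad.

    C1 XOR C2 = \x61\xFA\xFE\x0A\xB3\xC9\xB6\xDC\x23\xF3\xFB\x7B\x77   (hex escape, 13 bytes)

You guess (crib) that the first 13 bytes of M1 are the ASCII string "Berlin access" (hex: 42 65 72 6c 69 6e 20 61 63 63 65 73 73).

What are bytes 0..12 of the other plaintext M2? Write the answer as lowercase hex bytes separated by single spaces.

23 9f 8c 66 da a7 96 bd 40 90 9e 08 04

Since C1 ⊕ C2 = M1 ⊕ M2, XORing with the guessed M1 bytes yields the corresponding M2 bytes: M2 = (C1 ⊕ C2) ⊕ M1.
01100001 ⊕ 01000010 = 00100011
11111010 ⊕ 01100101 = 10011111
11111110 ⊕ 01110010 = 10001100
00001010 ⊕ 01101100 = 01100110
10110011 ⊕ 01101001 = 11011010
11001001 ⊕ 01101110 = 10100111
10110110 ⊕ 00100000 = 10010110
11011100 ⊕ 01100001 = 10111101
00100011 ⊕ 01100011 = 01000000
11110011 ⊕ 01100011 = 10010000
11111011 ⊕ 01100101 = 10011110
01111011 ⊕ 01110011 = 00001000
01110111 ⊕ 01110011 = 00000100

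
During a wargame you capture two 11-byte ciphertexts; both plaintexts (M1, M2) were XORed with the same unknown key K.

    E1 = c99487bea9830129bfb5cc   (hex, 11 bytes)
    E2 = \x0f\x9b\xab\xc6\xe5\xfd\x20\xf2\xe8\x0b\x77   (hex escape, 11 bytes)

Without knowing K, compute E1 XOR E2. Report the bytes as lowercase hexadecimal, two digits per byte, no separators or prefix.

c60f2c784c7e21db57bebb

E1 ⊕ E2 = (M1 ⊕ K) ⊕ (M2 ⊕ K) = M1 ⊕ M2 — the shared key cancels under XOR.
201 xor  15 = 198
148 xor 155 =  15
135 xor 171 =  44
190 xor 198 = 120
169 xor 229 =  76
131 xor 253 = 126
  1 xor  32 =  33
 41 xor 242 = 219
191 xor 232 =  87
181 xor  11 = 190
204 xor 119 = 187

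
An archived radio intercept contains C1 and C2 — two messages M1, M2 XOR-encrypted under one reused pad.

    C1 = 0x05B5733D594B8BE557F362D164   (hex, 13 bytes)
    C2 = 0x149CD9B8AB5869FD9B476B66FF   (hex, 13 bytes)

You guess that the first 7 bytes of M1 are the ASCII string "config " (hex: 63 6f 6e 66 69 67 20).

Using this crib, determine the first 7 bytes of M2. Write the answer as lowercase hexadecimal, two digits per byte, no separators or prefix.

First, C1 ⊕ C2 = (M1 ⊕ K) ⊕ (M2 ⊕ K) = M1 ⊕ M2, so the key drops out. Then M2 = (M1 ⊕ M2) ⊕ M1 over the first 7 bytes.
byte 0: (05 xor 14) xor 63 = 11 xor 63 = 72
byte 1: (b5 xor 9c) xor 6f = 29 xor 6f = 46
byte 2: (73 xor d9) xor 6e = aa xor 6e = c4
byte 3: (3d xor b8) xor 66 = 85 xor 66 = e3
byte 4: (59 xor ab) xor 69 = f2 xor 69 = 9b
byte 5: (4b xor 58) xor 67 = 13 xor 67 = 74
byte 6: (8b xor 69) xor 20 = e2 xor 20 = c2

7246c4e39b74c2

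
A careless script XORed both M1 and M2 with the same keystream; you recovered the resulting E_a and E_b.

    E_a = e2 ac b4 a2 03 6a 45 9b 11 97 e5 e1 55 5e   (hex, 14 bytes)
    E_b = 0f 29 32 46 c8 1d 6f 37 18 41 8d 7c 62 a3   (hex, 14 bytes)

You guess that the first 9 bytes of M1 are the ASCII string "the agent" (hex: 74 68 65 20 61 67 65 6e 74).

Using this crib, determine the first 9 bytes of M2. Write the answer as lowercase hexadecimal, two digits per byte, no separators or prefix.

First, E_a ⊕ E_b = (M1 ⊕ K) ⊕ (M2 ⊕ K) = M1 ⊕ M2, so the key drops out. Then M2 = (M1 ⊕ M2) ⊕ M1 over the first 9 bytes.
byte 0: (e2 xor 0f) xor 74 = ed xor 74 = 99
byte 1: (ac xor 29) xor 68 = 85 xor 68 = ed
byte 2: (b4 xor 32) xor 65 = 86 xor 65 = e3
byte 3: (a2 xor 46) xor 20 = e4 xor 20 = c4
byte 4: (03 xor c8) xor 61 = cb xor 61 = aa
byte 5: (6a xor 1d) xor 67 = 77 xor 67 = 10
byte 6: (45 xor 6f) xor 65 = 2a xor 65 = 4f
byte 7: (9b xor 37) xor 6e = ac xor 6e = c2
byte 8: (11 xor 18) xor 74 = 09 xor 74 = 7d

99ede3c4aa104fc27d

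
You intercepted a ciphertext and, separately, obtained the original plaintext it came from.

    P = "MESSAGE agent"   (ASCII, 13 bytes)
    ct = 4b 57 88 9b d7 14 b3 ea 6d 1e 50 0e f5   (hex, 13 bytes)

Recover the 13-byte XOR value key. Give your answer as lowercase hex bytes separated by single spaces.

Since ct = P ⊕ key, XORing both sides with P gives key = P ⊕ ct.
 77 XOR  75 =   6
 69 XOR  87 =  18
 83 XOR 136 = 219
 83 XOR 155 = 200
 65 XOR 215 = 150
 71 XOR  20 =  83
 69 XOR 179 = 246
 32 XOR 234 = 202
 97 XOR 109 =  12
103 XOR  30 = 121
101 XOR  80 =  53
110 XOR  14 =  96
116 XOR 245 = 129

06 12 db c8 96 53 f6 ca 0c 79 35 60 81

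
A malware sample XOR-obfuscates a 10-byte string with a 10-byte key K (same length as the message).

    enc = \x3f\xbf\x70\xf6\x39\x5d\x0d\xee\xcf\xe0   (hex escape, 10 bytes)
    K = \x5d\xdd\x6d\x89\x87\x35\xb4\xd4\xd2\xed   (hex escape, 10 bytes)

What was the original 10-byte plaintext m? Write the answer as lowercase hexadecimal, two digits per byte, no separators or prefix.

62621d7fbe68b93a1d0d

XOR is its own inverse, so applying the key byte-wise gives the result directly.
byte 0: 3f ⊕ 5d = 62
byte 1: bf ⊕ dd = 62
byte 2: 70 ⊕ 6d = 1d
byte 3: f6 ⊕ 89 = 7f
byte 4: 39 ⊕ 87 = be
byte 5: 5d ⊕ 35 = 68
byte 6: 0d ⊕ b4 = b9
byte 7: ee ⊕ d4 = 3a
byte 8: cf ⊕ d2 = 1d
byte 9: e0 ⊕ ed = 0d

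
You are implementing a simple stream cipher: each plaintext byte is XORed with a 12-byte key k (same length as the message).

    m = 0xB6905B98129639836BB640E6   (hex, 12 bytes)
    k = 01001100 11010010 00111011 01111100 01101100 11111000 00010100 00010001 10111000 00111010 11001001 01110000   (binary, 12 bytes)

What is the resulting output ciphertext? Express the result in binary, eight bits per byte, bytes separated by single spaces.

11111010 01000010 01100000 11100100 01111110 01101110 00101101 10010010 11010011 10001100 10001001 10010110

182 ^  76 = 250
144 ^ 210 =  66
 91 ^  59 =  96
152 ^ 124 = 228
 18 ^ 108 = 126
150 ^ 248 = 110
 57 ^  20 =  45
131 ^  17 = 146
107 ^ 184 = 211
182 ^  58 = 140
 64 ^ 201 = 137
230 ^ 112 = 150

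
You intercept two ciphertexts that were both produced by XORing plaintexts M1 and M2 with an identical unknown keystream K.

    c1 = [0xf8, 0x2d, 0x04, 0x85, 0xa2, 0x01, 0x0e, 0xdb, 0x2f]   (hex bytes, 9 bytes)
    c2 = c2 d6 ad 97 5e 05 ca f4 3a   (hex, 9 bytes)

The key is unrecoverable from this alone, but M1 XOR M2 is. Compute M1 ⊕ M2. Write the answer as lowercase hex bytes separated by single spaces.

3a fb a9 12 fc 04 c4 2f 15

c1 ⊕ c2 = (M1 ⊕ K) ⊕ (M2 ⊕ K) = M1 ⊕ M2 — the shared key cancels under XOR.
f8 xor c2 = 3a
2d xor d6 = fb
04 xor ad = a9
85 xor 97 = 12
a2 xor 5e = fc
01 xor 05 = 04
0e xor ca = c4
db xor f4 = 2f
2f xor 3a = 15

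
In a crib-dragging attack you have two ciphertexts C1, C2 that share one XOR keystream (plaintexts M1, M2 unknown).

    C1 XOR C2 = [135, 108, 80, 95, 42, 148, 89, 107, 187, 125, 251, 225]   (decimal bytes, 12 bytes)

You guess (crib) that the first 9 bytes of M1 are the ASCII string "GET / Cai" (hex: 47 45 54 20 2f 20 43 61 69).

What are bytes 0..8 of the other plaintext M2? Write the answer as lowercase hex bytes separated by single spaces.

c0 29 04 7f 05 b4 1a 0a d2

Since C1 ⊕ C2 = M1 ⊕ M2, XORing with the guessed M1 bytes yields the corresponding M2 bytes: M2 = (C1 ⊕ C2) ⊕ M1.
10000111 xor 01000111 = 11000000
01101100 xor 01000101 = 00101001
01010000 xor 01010100 = 00000100
01011111 xor 00100000 = 01111111
00101010 xor 00101111 = 00000101
10010100 xor 00100000 = 10110100
01011001 xor 01000011 = 00011010
01101011 xor 01100001 = 00001010
10111011 xor 01101001 = 11010010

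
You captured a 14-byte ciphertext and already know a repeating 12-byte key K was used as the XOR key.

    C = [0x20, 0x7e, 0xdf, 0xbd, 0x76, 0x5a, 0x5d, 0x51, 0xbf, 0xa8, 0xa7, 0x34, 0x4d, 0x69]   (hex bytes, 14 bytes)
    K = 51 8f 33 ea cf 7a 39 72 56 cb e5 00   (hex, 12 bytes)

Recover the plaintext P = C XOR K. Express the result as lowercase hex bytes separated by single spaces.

71 f1 ec 57 b9 20 64 23 e9 63 42 34 1c e6

The 12-byte key repeats, so the effective keystream is 51 8f 33 ea cf 7a 39 72 56 cb e5 00 51 8f.
byte 0: 20 ⊕ 51 = 71
byte 1: 7e ⊕ 8f = f1
byte 2: df ⊕ 33 = ec
byte 3: bd ⊕ ea = 57
byte 4: 76 ⊕ cf = b9
byte 5: 5a ⊕ 7a = 20
byte 6: 5d ⊕ 39 = 64
byte 7: 51 ⊕ 72 = 23
byte 8: bf ⊕ 56 = e9
byte 9: a8 ⊕ cb = 63
byte 10: a7 ⊕ e5 = 42
byte 11: 34 ⊕ 00 = 34
byte 12: 4d ⊕ 51 = 1c
byte 13: 69 ⊕ 8f = e6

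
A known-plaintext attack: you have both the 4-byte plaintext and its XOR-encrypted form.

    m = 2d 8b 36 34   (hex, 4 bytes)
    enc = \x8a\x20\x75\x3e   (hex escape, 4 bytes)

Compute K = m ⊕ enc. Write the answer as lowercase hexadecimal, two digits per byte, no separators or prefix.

a7ab430a

Since enc = m ⊕ K, XORing both sides with m gives K = m ⊕ enc.
 45 XOR 138 = 167
139 XOR  32 = 171
 54 XOR 117 =  67
 52 XOR  62 =  10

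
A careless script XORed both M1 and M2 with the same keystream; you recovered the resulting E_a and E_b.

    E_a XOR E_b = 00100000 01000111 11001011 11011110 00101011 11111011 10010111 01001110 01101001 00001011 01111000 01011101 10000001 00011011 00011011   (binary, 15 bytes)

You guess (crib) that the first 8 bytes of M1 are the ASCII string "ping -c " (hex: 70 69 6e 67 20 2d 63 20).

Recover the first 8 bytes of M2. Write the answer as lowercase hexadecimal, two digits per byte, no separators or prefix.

502ea5b90bd6f46e

Since E_a ⊕ E_b = M1 ⊕ M2, XORing with the guessed M1 bytes yields the corresponding M2 bytes: M2 = (E_a ⊕ E_b) ⊕ M1.
20 XOR 70 = 50
47 XOR 69 = 2e
cb XOR 6e = a5
de XOR 67 = b9
2b XOR 20 = 0b
fb XOR 2d = d6
97 XOR 63 = f4
4e XOR 20 = 6e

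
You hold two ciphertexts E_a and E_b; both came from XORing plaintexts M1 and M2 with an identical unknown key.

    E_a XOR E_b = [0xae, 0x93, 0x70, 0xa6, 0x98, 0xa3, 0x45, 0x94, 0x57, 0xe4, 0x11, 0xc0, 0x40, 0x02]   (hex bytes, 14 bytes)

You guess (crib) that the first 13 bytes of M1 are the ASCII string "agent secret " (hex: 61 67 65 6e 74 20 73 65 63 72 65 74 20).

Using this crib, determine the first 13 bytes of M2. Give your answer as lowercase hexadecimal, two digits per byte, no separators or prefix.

cff415c8ec8336f1349674b460

Since E_a ⊕ E_b = M1 ⊕ M2, XORing with the guessed M1 bytes yields the corresponding M2 bytes: M2 = (E_a ⊕ E_b) ⊕ M1.
ae XOR 61 = cf
93 XOR 67 = f4
70 XOR 65 = 15
a6 XOR 6e = c8
98 XOR 74 = ec
a3 XOR 20 = 83
45 XOR 73 = 36
94 XOR 65 = f1
57 XOR 63 = 34
e4 XOR 72 = 96
11 XOR 65 = 74
c0 XOR 74 = b4
40 XOR 20 = 60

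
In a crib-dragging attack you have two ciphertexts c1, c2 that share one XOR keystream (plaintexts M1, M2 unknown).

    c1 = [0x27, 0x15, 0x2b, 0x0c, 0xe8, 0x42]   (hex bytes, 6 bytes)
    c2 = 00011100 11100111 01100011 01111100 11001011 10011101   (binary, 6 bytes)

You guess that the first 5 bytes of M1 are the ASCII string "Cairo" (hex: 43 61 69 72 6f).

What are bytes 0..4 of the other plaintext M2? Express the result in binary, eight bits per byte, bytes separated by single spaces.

01111000 10010011 00100001 00000010 01001100

First, c1 ⊕ c2 = (M1 ⊕ K) ⊕ (M2 ⊕ K) = M1 ⊕ M2, so the key drops out. Then M2 = (M1 ⊕ M2) ⊕ M1 over the first 5 bytes.
byte 0: (27 xor 1c) xor 43 = 3b xor 43 = 78
byte 1: (15 xor e7) xor 61 = f2 xor 61 = 93
byte 2: (2b xor 63) xor 69 = 48 xor 69 = 21
byte 3: (0c xor 7c) xor 72 = 70 xor 72 = 02
byte 4: (e8 xor cb) xor 6f = 23 xor 6f = 4c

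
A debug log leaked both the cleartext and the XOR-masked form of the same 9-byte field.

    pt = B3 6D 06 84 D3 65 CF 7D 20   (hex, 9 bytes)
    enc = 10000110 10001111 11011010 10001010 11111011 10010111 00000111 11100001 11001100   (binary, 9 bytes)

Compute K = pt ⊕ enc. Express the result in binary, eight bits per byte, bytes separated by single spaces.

00110101 11100010 11011100 00001110 00101000 11110010 11001000 10011100 11101100

Since enc = pt ⊕ K, XORing both sides with pt gives K = pt ⊕ enc.
179 ^ 134 =  53
109 ^ 143 = 226
  6 ^ 218 = 220
132 ^ 138 =  14
211 ^ 251 =  40
101 ^ 151 = 242
207 ^   7 = 200
125 ^ 225 = 156
 32 ^ 204 = 236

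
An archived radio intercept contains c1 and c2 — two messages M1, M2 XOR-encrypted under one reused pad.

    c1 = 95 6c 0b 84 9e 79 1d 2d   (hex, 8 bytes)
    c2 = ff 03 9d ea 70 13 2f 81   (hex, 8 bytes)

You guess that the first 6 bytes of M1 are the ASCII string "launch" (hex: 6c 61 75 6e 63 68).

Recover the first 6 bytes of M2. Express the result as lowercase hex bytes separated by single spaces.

First, c1 ⊕ c2 = (M1 ⊕ K) ⊕ (M2 ⊕ K) = M1 ⊕ M2, so the key drops out. Then M2 = (M1 ⊕ M2) ⊕ M1 over the first 6 bytes.
byte 0: (95 ⊕ ff) ⊕ 6c = 6a ⊕ 6c = 06
byte 1: (6c ⊕ 03) ⊕ 61 = 6f ⊕ 61 = 0e
byte 2: (0b ⊕ 9d) ⊕ 75 = 96 ⊕ 75 = e3
byte 3: (84 ⊕ ea) ⊕ 6e = 6e ⊕ 6e = 00
byte 4: (9e ⊕ 70) ⊕ 63 = ee ⊕ 63 = 8d
byte 5: (79 ⊕ 13) ⊕ 68 = 6a ⊕ 68 = 02

06 0e e3 00 8d 02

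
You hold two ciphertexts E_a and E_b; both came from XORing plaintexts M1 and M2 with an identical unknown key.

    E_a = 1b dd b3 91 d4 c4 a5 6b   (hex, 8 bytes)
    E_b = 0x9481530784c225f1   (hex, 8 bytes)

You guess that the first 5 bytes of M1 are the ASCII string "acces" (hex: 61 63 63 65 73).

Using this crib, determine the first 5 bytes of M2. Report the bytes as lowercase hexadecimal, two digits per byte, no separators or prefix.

First, E_a ⊕ E_b = (M1 ⊕ K) ⊕ (M2 ⊕ K) = M1 ⊕ M2, so the key drops out. Then M2 = (M1 ⊕ M2) ⊕ M1 over the first 5 bytes.
byte 0: (1b XOR 94) XOR 61 = 8f XOR 61 = ee
byte 1: (dd XOR 81) XOR 63 = 5c XOR 63 = 3f
byte 2: (b3 XOR 53) XOR 63 = e0 XOR 63 = 83
byte 3: (91 XOR 07) XOR 65 = 96 XOR 65 = f3
byte 4: (d4 XOR 84) XOR 73 = 50 XOR 73 = 23

ee3f83f323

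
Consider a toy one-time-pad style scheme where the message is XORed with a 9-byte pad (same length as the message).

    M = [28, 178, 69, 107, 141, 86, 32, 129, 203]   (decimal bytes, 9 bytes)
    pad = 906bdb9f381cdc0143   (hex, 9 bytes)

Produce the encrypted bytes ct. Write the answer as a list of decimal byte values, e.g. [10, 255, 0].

[140, 217, 158, 244, 181, 74, 252, 128, 136]

00011100 XOR 10010000 = 10001100
10110010 XOR 01101011 = 11011001
01000101 XOR 11011011 = 10011110
01101011 XOR 10011111 = 11110100
10001101 XOR 00111000 = 10110101
01010110 XOR 00011100 = 01001010
00100000 XOR 11011100 = 11111100
10000001 XOR 00000001 = 10000000
11001011 XOR 01000011 = 10001000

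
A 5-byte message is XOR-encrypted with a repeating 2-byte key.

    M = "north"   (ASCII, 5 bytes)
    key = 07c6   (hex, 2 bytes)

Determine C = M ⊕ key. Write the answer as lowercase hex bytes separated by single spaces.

The 2-byte key repeats, so the effective keystream is 07 c6 07 c6 07.
byte 0: 6e xor 07 = 69
byte 1: 6f xor c6 = a9
byte 2: 72 xor 07 = 75
byte 3: 74 xor c6 = b2
byte 4: 68 xor 07 = 6f

69 a9 75 b2 6f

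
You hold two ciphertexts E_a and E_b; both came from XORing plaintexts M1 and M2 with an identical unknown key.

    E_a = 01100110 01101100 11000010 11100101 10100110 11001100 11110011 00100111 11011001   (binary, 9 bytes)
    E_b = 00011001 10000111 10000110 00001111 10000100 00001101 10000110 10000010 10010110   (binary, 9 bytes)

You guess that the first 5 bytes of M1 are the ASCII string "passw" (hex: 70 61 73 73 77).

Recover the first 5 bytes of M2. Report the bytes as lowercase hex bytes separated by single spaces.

0f 8a 37 99 55

First, E_a ⊕ E_b = (M1 ⊕ K) ⊕ (M2 ⊕ K) = M1 ⊕ M2, so the key drops out. Then M2 = (M1 ⊕ M2) ⊕ M1 over the first 5 bytes.
byte 0: (66 ⊕ 19) ⊕ 70 = 7f ⊕ 70 = 0f
byte 1: (6c ⊕ 87) ⊕ 61 = eb ⊕ 61 = 8a
byte 2: (c2 ⊕ 86) ⊕ 73 = 44 ⊕ 73 = 37
byte 3: (e5 ⊕ 0f) ⊕ 73 = ea ⊕ 73 = 99
byte 4: (a6 ⊕ 84) ⊕ 77 = 22 ⊕ 77 = 55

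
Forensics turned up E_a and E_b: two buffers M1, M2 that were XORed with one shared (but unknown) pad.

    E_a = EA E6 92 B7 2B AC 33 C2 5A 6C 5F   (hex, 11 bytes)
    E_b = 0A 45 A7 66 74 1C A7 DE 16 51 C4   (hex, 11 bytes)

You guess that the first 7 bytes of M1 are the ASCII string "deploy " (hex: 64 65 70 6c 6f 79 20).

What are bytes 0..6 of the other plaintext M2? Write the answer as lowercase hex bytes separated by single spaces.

First, E_a ⊕ E_b = (M1 ⊕ K) ⊕ (M2 ⊕ K) = M1 ⊕ M2, so the key drops out. Then M2 = (M1 ⊕ M2) ⊕ M1 over the first 7 bytes.
byte 0: (ea xor 0a) xor 64 = e0 xor 64 = 84
byte 1: (e6 xor 45) xor 65 = a3 xor 65 = c6
byte 2: (92 xor a7) xor 70 = 35 xor 70 = 45
byte 3: (b7 xor 66) xor 6c = d1 xor 6c = bd
byte 4: (2b xor 74) xor 6f = 5f xor 6f = 30
byte 5: (ac xor 1c) xor 79 = b0 xor 79 = c9
byte 6: (33 xor a7) xor 20 = 94 xor 20 = b4

84 c6 45 bd 30 c9 b4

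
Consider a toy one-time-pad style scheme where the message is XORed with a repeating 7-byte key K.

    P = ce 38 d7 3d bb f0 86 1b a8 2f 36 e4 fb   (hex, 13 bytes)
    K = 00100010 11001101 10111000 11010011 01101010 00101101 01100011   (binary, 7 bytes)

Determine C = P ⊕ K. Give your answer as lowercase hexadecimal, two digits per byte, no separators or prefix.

ecf56feed1dde5396597e58ed6

The 7-byte key repeats, so the effective keystream is 22 cd b8 d3 6a 2d 63 22 cd b8 d3 6a 2d.
byte 0: ce xor 22 = ec
byte 1: 38 xor cd = f5
byte 2: d7 xor b8 = 6f
byte 3: 3d xor d3 = ee
byte 4: bb xor 6a = d1
byte 5: f0 xor 2d = dd
byte 6: 86 xor 63 = e5
byte 7: 1b xor 22 = 39
byte 8: a8 xor cd = 65
byte 9: 2f xor b8 = 97
byte 10: 36 xor d3 = e5
byte 11: e4 xor 6a = 8e
byte 12: fb xor 2d = d6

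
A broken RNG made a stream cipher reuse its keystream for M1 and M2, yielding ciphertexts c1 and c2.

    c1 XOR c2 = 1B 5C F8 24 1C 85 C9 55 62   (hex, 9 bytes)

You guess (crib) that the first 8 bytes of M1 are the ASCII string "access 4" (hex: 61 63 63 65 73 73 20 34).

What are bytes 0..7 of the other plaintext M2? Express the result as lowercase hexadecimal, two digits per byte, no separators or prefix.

Since c1 ⊕ c2 = M1 ⊕ M2, XORing with the guessed M1 bytes yields the corresponding M2 bytes: M2 = (c1 ⊕ c2) ⊕ M1.
1b xor 61 = 7a
5c xor 63 = 3f
f8 xor 63 = 9b
24 xor 65 = 41
1c xor 73 = 6f
85 xor 73 = f6
c9 xor 20 = e9
55 xor 34 = 61

7a3f9b416ff6e961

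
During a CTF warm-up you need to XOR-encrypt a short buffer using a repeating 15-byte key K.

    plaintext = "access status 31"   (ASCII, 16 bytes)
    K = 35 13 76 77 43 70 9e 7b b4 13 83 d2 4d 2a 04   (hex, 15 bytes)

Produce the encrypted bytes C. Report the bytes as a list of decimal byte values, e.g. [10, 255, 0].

[84, 112, 21, 18, 48, 3, 190, 8, 192, 114, 247, 167, 62, 10, 55, 4]

The 15-byte key repeats, so the effective keystream is 35 13 76 77 43 70 9e 7b b4 13 83 d2 4d 2a 04 35.
byte 0: 61 XOR 35 = 54
byte 1: 63 XOR 13 = 70
byte 2: 63 XOR 76 = 15
byte 3: 65 XOR 77 = 12
byte 4: 73 XOR 43 = 30
byte 5: 73 XOR 70 = 03
byte 6: 20 XOR 9e = be
byte 7: 73 XOR 7b = 08
byte 8: 74 XOR b4 = c0
byte 9: 61 XOR 13 = 72
byte 10: 74 XOR 83 = f7
byte 11: 75 XOR d2 = a7
byte 12: 73 XOR 4d = 3e
byte 13: 20 XOR 2a = 0a
byte 14: 33 XOR 04 = 37
byte 15: 31 XOR 35 = 04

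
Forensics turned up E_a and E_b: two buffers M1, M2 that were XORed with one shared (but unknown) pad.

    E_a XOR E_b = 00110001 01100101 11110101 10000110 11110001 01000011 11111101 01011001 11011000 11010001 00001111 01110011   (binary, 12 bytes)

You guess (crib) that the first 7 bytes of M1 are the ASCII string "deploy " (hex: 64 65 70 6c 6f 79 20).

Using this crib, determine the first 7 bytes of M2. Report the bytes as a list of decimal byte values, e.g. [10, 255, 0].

[85, 0, 133, 234, 158, 58, 221]

Since E_a ⊕ E_b = M1 ⊕ M2, XORing with the guessed M1 bytes yields the corresponding M2 bytes: M2 = (E_a ⊕ E_b) ⊕ M1.
byte 0: 31 ⊕ 64 = 55
byte 1: 65 ⊕ 65 = 00
byte 2: f5 ⊕ 70 = 85
byte 3: 86 ⊕ 6c = ea
byte 4: f1 ⊕ 6f = 9e
byte 5: 43 ⊕ 79 = 3a
byte 6: fd ⊕ 20 = dd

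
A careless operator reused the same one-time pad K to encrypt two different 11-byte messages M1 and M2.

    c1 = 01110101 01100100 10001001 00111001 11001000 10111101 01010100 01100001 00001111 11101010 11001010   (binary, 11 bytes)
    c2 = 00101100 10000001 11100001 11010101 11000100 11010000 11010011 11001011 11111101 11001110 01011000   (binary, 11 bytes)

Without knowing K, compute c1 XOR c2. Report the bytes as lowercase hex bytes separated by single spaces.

c1 ⊕ c2 = (M1 ⊕ K) ⊕ (M2 ⊕ K) = M1 ⊕ M2 — the shared key cancels under XOR.
byte 0: 117 ⊕  44 =  89
byte 1: 100 ⊕ 129 = 229
byte 2: 137 ⊕ 225 = 104
byte 3:  57 ⊕ 213 = 236
byte 4: 200 ⊕ 196 =  12
byte 5: 189 ⊕ 208 = 109
byte 6:  84 ⊕ 211 = 135
byte 7:  97 ⊕ 203 = 170
byte 8:  15 ⊕ 253 = 242
byte 9: 234 ⊕ 206 =  36
byte 10: 202 ⊕  88 = 146

59 e5 68 ec 0c 6d 87 aa f2 24 92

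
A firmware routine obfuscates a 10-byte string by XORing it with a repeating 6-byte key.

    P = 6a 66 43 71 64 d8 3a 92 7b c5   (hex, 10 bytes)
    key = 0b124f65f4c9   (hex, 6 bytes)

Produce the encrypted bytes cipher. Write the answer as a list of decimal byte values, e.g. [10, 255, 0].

The 6-byte key repeats, so the effective keystream is 0b 12 4f 65 f4 c9 0b 12 4f 65.
byte 0: 01101010 ⊕ 00001011 = 01100001
byte 1: 01100110 ⊕ 00010010 = 01110100
byte 2: 01000011 ⊕ 01001111 = 00001100
byte 3: 01110001 ⊕ 01100101 = 00010100
byte 4: 01100100 ⊕ 11110100 = 10010000
byte 5: 11011000 ⊕ 11001001 = 00010001
byte 6: 00111010 ⊕ 00001011 = 00110001
byte 7: 10010010 ⊕ 00010010 = 10000000
byte 8: 01111011 ⊕ 01001111 = 00110100
byte 9: 11000101 ⊕ 01100101 = 10100000

[97, 116, 12, 20, 144, 17, 49, 128, 52, 160]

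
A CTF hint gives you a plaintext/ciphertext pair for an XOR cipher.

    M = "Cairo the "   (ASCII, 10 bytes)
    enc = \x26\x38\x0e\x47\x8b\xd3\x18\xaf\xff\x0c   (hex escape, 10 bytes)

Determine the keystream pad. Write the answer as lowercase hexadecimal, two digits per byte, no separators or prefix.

Since enc = M ⊕ pad, XORing both sides with M gives pad = M ⊕ enc.
43 xor 26 = 65
61 xor 38 = 59
69 xor 0e = 67
72 xor 47 = 35
6f xor 8b = e4
20 xor d3 = f3
74 xor 18 = 6c
68 xor af = c7
65 xor ff = 9a
20 xor 0c = 2c

65596735e4f36cc79a2c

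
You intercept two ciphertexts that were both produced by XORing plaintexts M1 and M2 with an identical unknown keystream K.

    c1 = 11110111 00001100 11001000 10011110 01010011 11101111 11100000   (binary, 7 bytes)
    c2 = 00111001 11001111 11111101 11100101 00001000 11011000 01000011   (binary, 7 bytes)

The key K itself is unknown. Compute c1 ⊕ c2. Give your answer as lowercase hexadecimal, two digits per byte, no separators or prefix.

c1 ⊕ c2 = (M1 ⊕ K) ⊕ (M2 ⊕ K) = M1 ⊕ M2 — the shared key cancels under XOR.
byte 0: f7 XOR 39 = ce
byte 1: 0c XOR cf = c3
byte 2: c8 XOR fd = 35
byte 3: 9e XOR e5 = 7b
byte 4: 53 XOR 08 = 5b
byte 5: ef XOR d8 = 37
byte 6: e0 XOR 43 = a3

cec3357b5b37a3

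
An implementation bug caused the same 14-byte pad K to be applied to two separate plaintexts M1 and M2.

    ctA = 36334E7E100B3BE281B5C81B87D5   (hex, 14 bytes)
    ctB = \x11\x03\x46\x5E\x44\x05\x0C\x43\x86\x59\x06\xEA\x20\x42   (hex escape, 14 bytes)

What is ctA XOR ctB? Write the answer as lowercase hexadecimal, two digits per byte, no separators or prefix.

ctA ⊕ ctB = (M1 ⊕ K) ⊕ (M2 ⊕ K) = M1 ⊕ M2 — the shared key cancels under XOR.
36 xor 11 = 27
33 xor 03 = 30
4e xor 46 = 08
7e xor 5e = 20
10 xor 44 = 54
0b xor 05 = 0e
3b xor 0c = 37
e2 xor 43 = a1
81 xor 86 = 07
b5 xor 59 = ec
c8 xor 06 = ce
1b xor ea = f1
87 xor 20 = a7
d5 xor 42 = 97

27300820540e37a107eccef1a797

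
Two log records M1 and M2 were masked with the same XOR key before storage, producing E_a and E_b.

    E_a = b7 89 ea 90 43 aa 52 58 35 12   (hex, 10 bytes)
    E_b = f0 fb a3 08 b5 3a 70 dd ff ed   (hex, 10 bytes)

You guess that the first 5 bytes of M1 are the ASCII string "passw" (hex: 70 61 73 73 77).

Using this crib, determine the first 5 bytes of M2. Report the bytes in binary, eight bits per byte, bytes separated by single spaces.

00110111 00010011 00111010 11101011 10000001

First, E_a ⊕ E_b = (M1 ⊕ K) ⊕ (M2 ⊕ K) = M1 ⊕ M2, so the key drops out. Then M2 = (M1 ⊕ M2) ⊕ M1 over the first 5 bytes.
byte 0: (b7 xor f0) xor 70 = 47 xor 70 = 37
byte 1: (89 xor fb) xor 61 = 72 xor 61 = 13
byte 2: (ea xor a3) xor 73 = 49 xor 73 = 3a
byte 3: (90 xor 08) xor 73 = 98 xor 73 = eb
byte 4: (43 xor b5) xor 77 = f6 xor 77 = 81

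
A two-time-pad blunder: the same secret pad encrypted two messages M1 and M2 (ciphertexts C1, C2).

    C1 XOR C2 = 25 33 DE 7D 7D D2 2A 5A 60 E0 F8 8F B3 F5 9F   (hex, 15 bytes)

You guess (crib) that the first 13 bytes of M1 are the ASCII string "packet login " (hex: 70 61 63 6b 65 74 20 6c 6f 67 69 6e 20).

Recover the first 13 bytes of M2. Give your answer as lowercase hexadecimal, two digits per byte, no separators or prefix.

Since C1 ⊕ C2 = M1 ⊕ M2, XORing with the guessed M1 bytes yields the corresponding M2 bytes: M2 = (C1 ⊕ C2) ⊕ M1.
 37 XOR 112 =  85
 51 XOR  97 =  82
222 XOR  99 = 189
125 XOR 107 =  22
125 XOR 101 =  24
210 XOR 116 = 166
 42 XOR  32 =  10
 90 XOR 108 =  54
 96 XOR 111 =  15
224 XOR 103 = 135
248 XOR 105 = 145
143 XOR 110 = 225
179 XOR  32 = 147

5552bd1618a60a360f8791e193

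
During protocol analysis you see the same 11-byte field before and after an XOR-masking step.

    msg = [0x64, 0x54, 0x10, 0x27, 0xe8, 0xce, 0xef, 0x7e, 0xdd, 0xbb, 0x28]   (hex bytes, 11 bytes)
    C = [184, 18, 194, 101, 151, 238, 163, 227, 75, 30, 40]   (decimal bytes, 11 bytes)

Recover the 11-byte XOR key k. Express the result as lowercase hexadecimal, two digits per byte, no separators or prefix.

Since C = msg ⊕ k, XORing both sides with msg gives k = msg ⊕ C.
64 xor b8 = dc
54 xor 12 = 46
10 xor c2 = d2
27 xor 65 = 42
e8 xor 97 = 7f
ce xor ee = 20
ef xor a3 = 4c
7e xor e3 = 9d
dd xor 4b = 96
bb xor 1e = a5
28 xor 28 = 00

dc46d2427f204c9d96a500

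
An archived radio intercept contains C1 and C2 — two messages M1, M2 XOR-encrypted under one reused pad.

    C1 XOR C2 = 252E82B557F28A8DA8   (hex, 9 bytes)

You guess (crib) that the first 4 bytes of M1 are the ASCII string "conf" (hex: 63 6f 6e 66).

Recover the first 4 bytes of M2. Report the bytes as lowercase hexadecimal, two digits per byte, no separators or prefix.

Since C1 ⊕ C2 = M1 ⊕ M2, XORing with the guessed M1 bytes yields the corresponding M2 bytes: M2 = (C1 ⊕ C2) ⊕ M1.
 37 ^  99 =  70
 46 ^ 111 =  65
130 ^ 110 = 236
181 ^ 102 = 211

4641ecd3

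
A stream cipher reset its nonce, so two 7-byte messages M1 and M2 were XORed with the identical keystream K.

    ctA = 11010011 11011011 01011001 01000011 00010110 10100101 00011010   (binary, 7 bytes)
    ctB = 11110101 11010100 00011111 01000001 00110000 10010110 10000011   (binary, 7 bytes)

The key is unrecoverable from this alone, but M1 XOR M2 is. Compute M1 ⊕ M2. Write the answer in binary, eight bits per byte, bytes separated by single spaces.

00100110 00001111 01000110 00000010 00100110 00110011 10011001

ctA ⊕ ctB = (M1 ⊕ K) ⊕ (M2 ⊕ K) = M1 ⊕ M2 — the shared key cancels under XOR.
byte 0: d3 ⊕ f5 = 26
byte 1: db ⊕ d4 = 0f
byte 2: 59 ⊕ 1f = 46
byte 3: 43 ⊕ 41 = 02
byte 4: 16 ⊕ 30 = 26
byte 5: a5 ⊕ 96 = 33
byte 6: 1a ⊕ 83 = 99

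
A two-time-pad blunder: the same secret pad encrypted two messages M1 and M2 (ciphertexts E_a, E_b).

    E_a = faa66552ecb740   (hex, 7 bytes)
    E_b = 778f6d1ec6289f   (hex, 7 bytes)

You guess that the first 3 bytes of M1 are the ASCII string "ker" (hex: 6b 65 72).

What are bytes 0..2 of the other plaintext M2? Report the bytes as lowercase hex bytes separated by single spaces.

First, E_a ⊕ E_b = (M1 ⊕ K) ⊕ (M2 ⊕ K) = M1 ⊕ M2, so the key drops out. Then M2 = (M1 ⊕ M2) ⊕ M1 over the first 3 bytes.
byte 0: (fa xor 77) xor 6b = 8d xor 6b = e6
byte 1: (a6 xor 8f) xor 65 = 29 xor 65 = 4c
byte 2: (65 xor 6d) xor 72 = 08 xor 72 = 7a

e6 4c 7a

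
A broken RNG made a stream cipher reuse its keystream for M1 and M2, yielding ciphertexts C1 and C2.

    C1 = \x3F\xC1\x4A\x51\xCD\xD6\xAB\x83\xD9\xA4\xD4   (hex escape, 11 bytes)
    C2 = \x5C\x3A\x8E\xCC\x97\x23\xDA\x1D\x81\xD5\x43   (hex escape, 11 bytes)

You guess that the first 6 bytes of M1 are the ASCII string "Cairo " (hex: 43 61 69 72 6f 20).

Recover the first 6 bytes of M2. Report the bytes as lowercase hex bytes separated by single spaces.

First, C1 ⊕ C2 = (M1 ⊕ K) ⊕ (M2 ⊕ K) = M1 ⊕ M2, so the key drops out. Then M2 = (M1 ⊕ M2) ⊕ M1 over the first 6 bytes.
byte 0: (3f XOR 5c) XOR 43 = 63 XOR 43 = 20
byte 1: (c1 XOR 3a) XOR 61 = fb XOR 61 = 9a
byte 2: (4a XOR 8e) XOR 69 = c4 XOR 69 = ad
byte 3: (51 XOR cc) XOR 72 = 9d XOR 72 = ef
byte 4: (cd XOR 97) XOR 6f = 5a XOR 6f = 35
byte 5: (d6 XOR 23) XOR 20 = f5 XOR 20 = d5

20 9a ad ef 35 d5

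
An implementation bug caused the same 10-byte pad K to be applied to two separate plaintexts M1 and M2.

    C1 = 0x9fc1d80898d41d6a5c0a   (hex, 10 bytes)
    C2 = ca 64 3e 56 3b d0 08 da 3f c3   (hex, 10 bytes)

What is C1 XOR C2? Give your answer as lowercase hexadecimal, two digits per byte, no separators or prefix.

C1 ⊕ C2 = (M1 ⊕ K) ⊕ (M2 ⊕ K) = M1 ⊕ M2 — the shared key cancels under XOR.
9f XOR ca = 55
c1 XOR 64 = a5
d8 XOR 3e = e6
08 XOR 56 = 5e
98 XOR 3b = a3
d4 XOR d0 = 04
1d XOR 08 = 15
6a XOR da = b0
5c XOR 3f = 63
0a XOR c3 = c9

55a5e65ea30415b063c9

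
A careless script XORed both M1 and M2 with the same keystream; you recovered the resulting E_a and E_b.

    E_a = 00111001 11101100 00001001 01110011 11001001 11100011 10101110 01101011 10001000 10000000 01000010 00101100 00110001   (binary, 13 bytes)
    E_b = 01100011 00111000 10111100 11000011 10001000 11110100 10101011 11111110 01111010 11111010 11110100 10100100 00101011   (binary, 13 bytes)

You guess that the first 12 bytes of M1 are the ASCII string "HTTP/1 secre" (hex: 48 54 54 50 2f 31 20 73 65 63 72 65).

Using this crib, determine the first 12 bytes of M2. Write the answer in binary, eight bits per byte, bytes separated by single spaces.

First, E_a ⊕ E_b = (M1 ⊕ K) ⊕ (M2 ⊕ K) = M1 ⊕ M2, so the key drops out. Then M2 = (M1 ⊕ M2) ⊕ M1 over the first 12 bytes.
byte 0: (39 xor 63) xor 48 = 5a xor 48 = 12
byte 1: (ec xor 38) xor 54 = d4 xor 54 = 80
byte 2: (09 xor bc) xor 54 = b5 xor 54 = e1
byte 3: (73 xor c3) xor 50 = b0 xor 50 = e0
byte 4: (c9 xor 88) xor 2f = 41 xor 2f = 6e
byte 5: (e3 xor f4) xor 31 = 17 xor 31 = 26
byte 6: (ae xor ab) xor 20 = 05 xor 20 = 25
byte 7: (6b xor fe) xor 73 = 95 xor 73 = e6
byte 8: (88 xor 7a) xor 65 = f2 xor 65 = 97
byte 9: (80 xor fa) xor 63 = 7a xor 63 = 19
byte 10: (42 xor f4) xor 72 = b6 xor 72 = c4
byte 11: (2c xor a4) xor 65 = 88 xor 65 = ed

00010010 10000000 11100001 11100000 01101110 00100110 00100101 11100110 10010111 00011001 11000100 11101101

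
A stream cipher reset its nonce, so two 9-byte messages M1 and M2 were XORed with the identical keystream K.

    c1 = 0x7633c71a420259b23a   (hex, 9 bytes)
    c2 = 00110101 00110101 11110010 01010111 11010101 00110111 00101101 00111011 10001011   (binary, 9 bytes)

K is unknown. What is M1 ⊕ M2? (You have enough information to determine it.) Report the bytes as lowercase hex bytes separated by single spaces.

c1 ⊕ c2 = (M1 ⊕ K) ⊕ (M2 ⊕ K) = M1 ⊕ M2 — the shared key cancels under XOR.
byte 0: 76 ^ 35 = 43
byte 1: 33 ^ 35 = 06
byte 2: c7 ^ f2 = 35
byte 3: 1a ^ 57 = 4d
byte 4: 42 ^ d5 = 97
byte 5: 02 ^ 37 = 35
byte 6: 59 ^ 2d = 74
byte 7: b2 ^ 3b = 89
byte 8: 3a ^ 8b = b1

43 06 35 4d 97 35 74 89 b1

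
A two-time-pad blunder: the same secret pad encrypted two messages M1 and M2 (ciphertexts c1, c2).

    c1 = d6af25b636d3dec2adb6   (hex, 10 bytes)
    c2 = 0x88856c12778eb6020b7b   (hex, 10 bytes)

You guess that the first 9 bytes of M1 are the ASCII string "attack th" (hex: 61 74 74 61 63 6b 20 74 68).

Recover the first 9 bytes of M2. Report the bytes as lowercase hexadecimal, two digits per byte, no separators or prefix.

3f5e3dc5223648b4ce

First, c1 ⊕ c2 = (M1 ⊕ K) ⊕ (M2 ⊕ K) = M1 ⊕ M2, so the key drops out. Then M2 = (M1 ⊕ M2) ⊕ M1 over the first 9 bytes.
byte 0: (d6 XOR 88) XOR 61 = 5e XOR 61 = 3f
byte 1: (af XOR 85) XOR 74 = 2a XOR 74 = 5e
byte 2: (25 XOR 6c) XOR 74 = 49 XOR 74 = 3d
byte 3: (b6 XOR 12) XOR 61 = a4 XOR 61 = c5
byte 4: (36 XOR 77) XOR 63 = 41 XOR 63 = 22
byte 5: (d3 XOR 8e) XOR 6b = 5d XOR 6b = 36
byte 6: (de XOR b6) XOR 20 = 68 XOR 20 = 48
byte 7: (c2 XOR 02) XOR 74 = c0 XOR 74 = b4
byte 8: (ad XOR 0b) XOR 68 = a6 XOR 68 = ce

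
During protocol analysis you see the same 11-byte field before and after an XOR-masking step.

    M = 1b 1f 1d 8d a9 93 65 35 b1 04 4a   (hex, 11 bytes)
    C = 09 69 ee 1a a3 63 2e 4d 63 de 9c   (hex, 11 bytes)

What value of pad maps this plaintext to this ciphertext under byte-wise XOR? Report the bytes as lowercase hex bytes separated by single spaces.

Since C = M ⊕ pad, XORing both sides with M gives pad = M ⊕ C.
1b XOR 09 = 12
1f XOR 69 = 76
1d XOR ee = f3
8d XOR 1a = 97
a9 XOR a3 = 0a
93 XOR 63 = f0
65 XOR 2e = 4b
35 XOR 4d = 78
b1 XOR 63 = d2
04 XOR de = da
4a XOR 9c = d6

12 76 f3 97 0a f0 4b 78 d2 da d6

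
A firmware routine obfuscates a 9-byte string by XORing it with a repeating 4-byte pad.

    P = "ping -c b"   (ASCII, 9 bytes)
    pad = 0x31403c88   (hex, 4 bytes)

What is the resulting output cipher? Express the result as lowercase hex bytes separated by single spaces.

The 4-byte key repeats, so the effective keystream is 31 40 3c 88 31 40 3c 88 31.
byte 0: 01110000 ⊕ 00110001 = 01000001
byte 1: 01101001 ⊕ 01000000 = 00101001
byte 2: 01101110 ⊕ 00111100 = 01010010
byte 3: 01100111 ⊕ 10001000 = 11101111
byte 4: 00100000 ⊕ 00110001 = 00010001
byte 5: 00101101 ⊕ 01000000 = 01101101
byte 6: 01100011 ⊕ 00111100 = 01011111
byte 7: 00100000 ⊕ 10001000 = 10101000
byte 8: 01100010 ⊕ 00110001 = 01010011

41 29 52 ef 11 6d 5f a8 53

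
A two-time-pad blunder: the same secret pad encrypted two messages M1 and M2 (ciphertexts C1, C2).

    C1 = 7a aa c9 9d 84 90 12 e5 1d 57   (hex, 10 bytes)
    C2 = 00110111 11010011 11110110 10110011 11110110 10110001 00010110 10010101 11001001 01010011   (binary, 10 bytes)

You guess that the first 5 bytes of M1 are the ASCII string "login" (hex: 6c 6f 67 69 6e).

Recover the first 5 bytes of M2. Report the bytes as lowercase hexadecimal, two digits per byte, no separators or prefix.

211658471c

First, C1 ⊕ C2 = (M1 ⊕ K) ⊕ (M2 ⊕ K) = M1 ⊕ M2, so the key drops out. Then M2 = (M1 ⊕ M2) ⊕ M1 over the first 5 bytes.
byte 0: (7a ⊕ 37) ⊕ 6c = 4d ⊕ 6c = 21
byte 1: (aa ⊕ d3) ⊕ 6f = 79 ⊕ 6f = 16
byte 2: (c9 ⊕ f6) ⊕ 67 = 3f ⊕ 67 = 58
byte 3: (9d ⊕ b3) ⊕ 69 = 2e ⊕ 69 = 47
byte 4: (84 ⊕ f6) ⊕ 6e = 72 ⊕ 6e = 1c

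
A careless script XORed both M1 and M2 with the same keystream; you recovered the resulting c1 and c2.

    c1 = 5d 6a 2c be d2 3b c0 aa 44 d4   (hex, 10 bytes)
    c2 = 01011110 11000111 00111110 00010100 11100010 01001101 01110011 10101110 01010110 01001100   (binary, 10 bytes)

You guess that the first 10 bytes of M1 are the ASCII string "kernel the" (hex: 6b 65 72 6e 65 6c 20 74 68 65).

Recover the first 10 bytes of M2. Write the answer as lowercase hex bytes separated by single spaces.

68 c8 60 c4 55 1a 93 70 7a fd

First, c1 ⊕ c2 = (M1 ⊕ K) ⊕ (M2 ⊕ K) = M1 ⊕ M2, so the key drops out. Then M2 = (M1 ⊕ M2) ⊕ M1 over the first 10 bytes.
byte 0: (5d xor 5e) xor 6b = 03 xor 6b = 68
byte 1: (6a xor c7) xor 65 = ad xor 65 = c8
byte 2: (2c xor 3e) xor 72 = 12 xor 72 = 60
byte 3: (be xor 14) xor 6e = aa xor 6e = c4
byte 4: (d2 xor e2) xor 65 = 30 xor 65 = 55
byte 5: (3b xor 4d) xor 6c = 76 xor 6c = 1a
byte 6: (c0 xor 73) xor 20 = b3 xor 20 = 93
byte 7: (aa xor ae) xor 74 = 04 xor 74 = 70
byte 8: (44 xor 56) xor 68 = 12 xor 68 = 7a
byte 9: (d4 xor 4c) xor 65 = 98 xor 65 = fd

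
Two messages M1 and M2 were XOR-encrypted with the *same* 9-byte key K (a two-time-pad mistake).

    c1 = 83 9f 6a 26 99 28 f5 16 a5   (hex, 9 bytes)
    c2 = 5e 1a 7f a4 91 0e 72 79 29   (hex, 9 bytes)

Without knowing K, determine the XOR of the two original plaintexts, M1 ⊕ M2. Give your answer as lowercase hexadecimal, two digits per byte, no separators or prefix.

dd8515820826876f8c

c1 ⊕ c2 = (M1 ⊕ K) ⊕ (M2 ⊕ K) = M1 ⊕ M2 — the shared key cancels under XOR.
byte 0: 10000011 xor 01011110 = 11011101
byte 1: 10011111 xor 00011010 = 10000101
byte 2: 01101010 xor 01111111 = 00010101
byte 3: 00100110 xor 10100100 = 10000010
byte 4: 10011001 xor 10010001 = 00001000
byte 5: 00101000 xor 00001110 = 00100110
byte 6: 11110101 xor 01110010 = 10000111
byte 7: 00010110 xor 01111001 = 01101111
byte 8: 10100101 xor 00101001 = 10001100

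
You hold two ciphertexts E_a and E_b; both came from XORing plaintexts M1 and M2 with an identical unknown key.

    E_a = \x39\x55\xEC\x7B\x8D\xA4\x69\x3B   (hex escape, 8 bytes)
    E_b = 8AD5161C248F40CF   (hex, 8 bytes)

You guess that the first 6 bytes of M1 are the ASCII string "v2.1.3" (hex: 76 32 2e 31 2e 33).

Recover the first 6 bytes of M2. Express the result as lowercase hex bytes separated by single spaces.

c5 b2 d4 56 87 18

First, E_a ⊕ E_b = (M1 ⊕ K) ⊕ (M2 ⊕ K) = M1 ⊕ M2, so the key drops out. Then M2 = (M1 ⊕ M2) ⊕ M1 over the first 6 bytes.
byte 0: (39 XOR 8a) XOR 76 = b3 XOR 76 = c5
byte 1: (55 XOR d5) XOR 32 = 80 XOR 32 = b2
byte 2: (ec XOR 16) XOR 2e = fa XOR 2e = d4
byte 3: (7b XOR 1c) XOR 31 = 67 XOR 31 = 56
byte 4: (8d XOR 24) XOR 2e = a9 XOR 2e = 87
byte 5: (a4 XOR 8f) XOR 33 = 2b XOR 33 = 18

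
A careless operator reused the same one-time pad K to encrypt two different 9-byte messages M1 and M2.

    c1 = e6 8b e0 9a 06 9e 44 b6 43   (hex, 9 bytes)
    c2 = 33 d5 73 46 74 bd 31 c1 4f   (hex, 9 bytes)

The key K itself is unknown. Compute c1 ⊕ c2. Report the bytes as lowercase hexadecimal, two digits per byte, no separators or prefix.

c1 ⊕ c2 = (M1 ⊕ K) ⊕ (M2 ⊕ K) = M1 ⊕ M2 — the shared key cancels under XOR.
e6 XOR 33 = d5
8b XOR d5 = 5e
e0 XOR 73 = 93
9a XOR 46 = dc
06 XOR 74 = 72
9e XOR bd = 23
44 XOR 31 = 75
b6 XOR c1 = 77
43 XOR 4f = 0c

d55e93dc722375770c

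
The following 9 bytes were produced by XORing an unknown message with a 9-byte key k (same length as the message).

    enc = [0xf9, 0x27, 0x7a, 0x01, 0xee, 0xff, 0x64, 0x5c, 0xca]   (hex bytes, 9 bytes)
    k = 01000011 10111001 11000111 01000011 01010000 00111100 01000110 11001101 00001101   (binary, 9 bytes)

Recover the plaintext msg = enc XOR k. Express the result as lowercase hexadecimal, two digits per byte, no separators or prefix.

ba9ebd42bec32291c7

f9 XOR 43 = ba
27 XOR b9 = 9e
7a XOR c7 = bd
01 XOR 43 = 42
ee XOR 50 = be
ff XOR 3c = c3
64 XOR 46 = 22
5c XOR cd = 91
ca XOR 0d = c7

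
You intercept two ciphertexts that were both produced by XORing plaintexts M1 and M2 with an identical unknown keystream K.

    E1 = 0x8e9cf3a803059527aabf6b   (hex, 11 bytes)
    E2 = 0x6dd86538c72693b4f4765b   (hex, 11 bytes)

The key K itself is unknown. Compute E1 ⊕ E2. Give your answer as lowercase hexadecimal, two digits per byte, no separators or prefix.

E1 ⊕ E2 = (M1 ⊕ K) ⊕ (M2 ⊕ K) = M1 ⊕ M2 — the shared key cancels under XOR.
8e xor 6d = e3
9c xor d8 = 44
f3 xor 65 = 96
a8 xor 38 = 90
03 xor c7 = c4
05 xor 26 = 23
95 xor 93 = 06
27 xor b4 = 93
aa xor f4 = 5e
bf xor 76 = c9
6b xor 5b = 30

e3449690c42306935ec930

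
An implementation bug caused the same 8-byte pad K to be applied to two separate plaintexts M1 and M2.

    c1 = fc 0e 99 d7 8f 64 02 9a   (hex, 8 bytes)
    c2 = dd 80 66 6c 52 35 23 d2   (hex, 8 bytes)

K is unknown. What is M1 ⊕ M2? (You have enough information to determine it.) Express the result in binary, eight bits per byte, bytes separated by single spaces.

c1 ⊕ c2 = (M1 ⊕ K) ⊕ (M2 ⊕ K) = M1 ⊕ M2 — the shared key cancels under XOR.
11111100 ^ 11011101 = 00100001
00001110 ^ 10000000 = 10001110
10011001 ^ 01100110 = 11111111
11010111 ^ 01101100 = 10111011
10001111 ^ 01010010 = 11011101
01100100 ^ 00110101 = 01010001
00000010 ^ 00100011 = 00100001
10011010 ^ 11010010 = 01001000

00100001 10001110 11111111 10111011 11011101 01010001 00100001 01001000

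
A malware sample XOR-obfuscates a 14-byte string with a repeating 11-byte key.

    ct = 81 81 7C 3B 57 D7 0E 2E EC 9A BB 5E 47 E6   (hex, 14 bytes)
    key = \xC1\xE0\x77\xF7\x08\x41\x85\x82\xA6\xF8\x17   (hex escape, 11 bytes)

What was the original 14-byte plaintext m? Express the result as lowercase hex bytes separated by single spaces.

40 61 0b cc 5f 96 8b ac 4a 62 ac 9f a7 91

The 11-byte key repeats, so the effective keystream is c1 e0 77 f7 08 41 85 82 a6 f8 17 c1 e0 77.
byte 0: 81 ^ c1 = 40
byte 1: 81 ^ e0 = 61
byte 2: 7c ^ 77 = 0b
byte 3: 3b ^ f7 = cc
byte 4: 57 ^ 08 = 5f
byte 5: d7 ^ 41 = 96
byte 6: 0e ^ 85 = 8b
byte 7: 2e ^ 82 = ac
byte 8: ec ^ a6 = 4a
byte 9: 9a ^ f8 = 62
byte 10: bb ^ 17 = ac
byte 11: 5e ^ c1 = 9f
byte 12: 47 ^ e0 = a7
byte 13: e6 ^ 77 = 91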